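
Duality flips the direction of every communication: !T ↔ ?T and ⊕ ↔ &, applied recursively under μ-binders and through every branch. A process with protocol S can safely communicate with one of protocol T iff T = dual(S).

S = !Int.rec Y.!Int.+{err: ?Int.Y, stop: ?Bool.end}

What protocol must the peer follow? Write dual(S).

?Int.rec Y.?Int.&{err: !Int.Y, stop: !Bool.end}

!Int → ?Int
  rec Y → rec Y  (rec unchanged)
    !Int → ?Int
      +{err,stop} → &{err,stop}  (internal→external)
        case err:
          ?Int → !Int
            dual(Y) = Y
        case stop:
          ?Bool → !Bool
            dual(end) = end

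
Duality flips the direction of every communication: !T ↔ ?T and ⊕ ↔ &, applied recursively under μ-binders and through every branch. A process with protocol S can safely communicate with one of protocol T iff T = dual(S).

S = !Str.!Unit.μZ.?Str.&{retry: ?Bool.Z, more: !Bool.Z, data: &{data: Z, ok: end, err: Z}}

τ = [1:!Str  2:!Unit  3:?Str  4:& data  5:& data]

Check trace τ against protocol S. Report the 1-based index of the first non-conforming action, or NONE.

NONE

@1 !Str  match  cont: !Unit.μZ.…
@2 !Unit  match  cont: μZ.…
@3 ?Str  match  cont: &{retry: ?Bool.μZ.…, more: !Bool.μZ.…, data: &{data: μZ.…, ok: end, err: μZ.…}}
@4 & data  match  cont: &{data: μZ.…, ok: end, err: μZ.…}
@5 & data  match  cont: μZ.…
trace exhausted — no violation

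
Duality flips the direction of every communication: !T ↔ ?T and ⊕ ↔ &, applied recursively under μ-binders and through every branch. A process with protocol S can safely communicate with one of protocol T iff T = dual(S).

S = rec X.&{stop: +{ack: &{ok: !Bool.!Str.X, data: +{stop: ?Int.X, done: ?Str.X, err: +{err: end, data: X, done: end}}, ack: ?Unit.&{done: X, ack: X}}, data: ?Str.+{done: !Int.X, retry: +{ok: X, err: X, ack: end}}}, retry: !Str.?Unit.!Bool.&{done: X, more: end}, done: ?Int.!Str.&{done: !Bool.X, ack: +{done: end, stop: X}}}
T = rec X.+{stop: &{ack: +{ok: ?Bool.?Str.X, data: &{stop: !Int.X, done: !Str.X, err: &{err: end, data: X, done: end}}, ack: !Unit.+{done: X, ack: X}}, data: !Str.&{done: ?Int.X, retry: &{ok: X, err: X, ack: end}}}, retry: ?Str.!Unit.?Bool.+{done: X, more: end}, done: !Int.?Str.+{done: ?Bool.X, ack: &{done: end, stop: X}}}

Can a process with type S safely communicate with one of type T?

YES

rec X vs rec X  match (rec unchanged)
  &{stop,retry,done} vs +{stop,retry,done}  match label sets agree
    [stop]
      +{ack,data} vs &{ack,data}  match label sets agree
        [ack]
          &{ok,data,ack} vs +{ok,data,ack}  match label sets agree
            [ok]
              !Bool vs ?Bool  match
                !Str vs ?Str  match
                  X vs X  match
            [data]
              +{stop,done,err} vs &{stop,done,err}  match label sets agree
                [stop]
                  ?Int vs !Int  match
                    X vs X  match
                [done]
                  ?Str vs !Str  match
                    X vs X  match
                [err]
                  +{err,data,done} vs &{err,data,done}  match label sets agree
                    [err]
                      end vs end  match
                    [data]
                      X vs X  match
                    [done]
                      end vs end  match
            [ack]
              ?Unit vs !Unit  match
                &{done,ack} vs +{done,ack}  match label sets agree
                  [done]
                    X vs X  match
                  [ack]
                    X vs X  match
        [data]
          ?Str vs !Str  match
            +{done,retry} vs &{done,retry}  match label sets agree
              [done]
                !Int vs ?Int  match
                  X vs X  match
              [retry]
                +{ok,err,ack} vs &{ok,err,ack}  match label sets agree
                  [ok]
                    X vs X  match
                  [err]
                    X vs X  match
                  [ack]
                    end vs end  match
    [retry]
      !Str vs ?Str  match
        ?Unit vs !Unit  match
          !Bool vs ?Bool  match
            &{done,more} vs +{done,more}  match label sets agree
              [done]
                X vs X  match
              [more]
                end vs end  match
    [done]
      ?Int vs !Int  match
        !Str vs ?Str  match
          &{done,ack} vs +{done,ack}  match label sets agree
            [done]
              !Bool vs ?Bool  match
                X vs X  match
            [ack]
              +{done,stop} vs &{done,stop}  match label sets agree
                [done]
                  end vs end  match
                [stop]
                  X vs X  match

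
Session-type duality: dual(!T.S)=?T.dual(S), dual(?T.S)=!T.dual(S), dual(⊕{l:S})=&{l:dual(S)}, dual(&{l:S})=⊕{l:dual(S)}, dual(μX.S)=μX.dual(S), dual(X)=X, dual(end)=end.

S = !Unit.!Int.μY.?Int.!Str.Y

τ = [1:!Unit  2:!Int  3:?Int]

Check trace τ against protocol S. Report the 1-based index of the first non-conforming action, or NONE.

step 1: !Unit  ok  now at !Int.μY.…
step 2: !Int  ok  now at μY.…
step 3: ?Int  ok  now at !Str.μY.…
trace exhausted — no violation

NONE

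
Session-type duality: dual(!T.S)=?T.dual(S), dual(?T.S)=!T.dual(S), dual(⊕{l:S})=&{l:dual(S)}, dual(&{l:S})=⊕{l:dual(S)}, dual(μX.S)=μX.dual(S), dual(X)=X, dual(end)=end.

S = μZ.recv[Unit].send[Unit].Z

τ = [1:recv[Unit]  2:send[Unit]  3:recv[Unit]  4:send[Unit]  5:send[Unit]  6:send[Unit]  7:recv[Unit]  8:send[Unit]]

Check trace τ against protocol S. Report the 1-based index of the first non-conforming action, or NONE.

5

[1] recv[Unit]  ok  residual = send[Unit].μZ.…
[2] send[Unit]  ok  residual = μZ.…
[3] recv[Unit]  ok  residual = send[Unit].μZ.…
[4] send[Unit]  ok  residual = μZ.…
[5] got send[Unit], protocol expects recv[Unit]  ✗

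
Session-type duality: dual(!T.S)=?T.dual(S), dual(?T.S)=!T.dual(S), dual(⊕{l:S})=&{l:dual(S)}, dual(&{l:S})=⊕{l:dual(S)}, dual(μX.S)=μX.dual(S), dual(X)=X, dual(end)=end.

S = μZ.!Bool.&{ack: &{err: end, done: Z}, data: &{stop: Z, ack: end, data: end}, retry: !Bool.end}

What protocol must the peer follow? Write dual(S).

μZ → μZ  (μ self-dual)
  !Bool → ?Bool
    &{ack,data,retry} → ⊕{ack,data,retry}  (&→⊕)
      • ack:
        &{err,done} → ⊕{err,done}  (&→⊕)
          • err:
            end ↦ end
          • done:
            Z ↦ Z
      • data:
        &{stop,ack,data} → ⊕{stop,ack,data}  (&→⊕)
          • stop:
            Z ↦ Z
          • ack:
            end ↦ end
          • data:
            end ↦ end
      • retry:
        !Bool → ?Bool
          end ↦ end

μZ.?Bool.⊕{ack: ⊕{err: end, done: Z}, data: ⊕{stop: Z, ack: end, data: end}, retry: ?Bool.end}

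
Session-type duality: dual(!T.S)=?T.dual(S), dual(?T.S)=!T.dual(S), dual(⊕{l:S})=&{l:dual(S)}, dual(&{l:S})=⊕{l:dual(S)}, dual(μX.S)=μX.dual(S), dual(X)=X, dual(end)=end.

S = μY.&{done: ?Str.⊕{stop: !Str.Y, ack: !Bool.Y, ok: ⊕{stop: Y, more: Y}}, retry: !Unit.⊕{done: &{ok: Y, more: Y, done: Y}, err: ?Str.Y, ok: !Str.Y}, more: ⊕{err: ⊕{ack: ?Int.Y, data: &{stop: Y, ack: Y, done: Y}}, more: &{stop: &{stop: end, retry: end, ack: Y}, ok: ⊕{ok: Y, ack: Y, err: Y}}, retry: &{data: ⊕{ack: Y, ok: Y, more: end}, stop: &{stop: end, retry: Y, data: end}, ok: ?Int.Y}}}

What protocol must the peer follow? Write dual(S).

μY.⊕{done: !Str.&{stop: ?Str.Y, ack: ?Bool.Y, ok: &{stop: Y, more: Y}}, retry: ?Unit.&{done: ⊕{ok: Y, more: Y, done: Y}, err: !Str.Y, ok: ?Str.Y}, more: &{err: &{ack: !Int.Y, data: ⊕{stop: Y, ack: Y, done: Y}}, more: ⊕{stop: ⊕{stop: end, retry: end, ack: Y}, ok: &{ok: Y, ack: Y, err: Y}}, retry: ⊕{data: &{ack: Y, ok: Y, more: end}, stop: ⊕{stop: end, retry: Y, data: end}, ok: !Int.Y}}}

μY ↦ μY  (rec unchanged)
  &{done,retry,more} ↦ ⊕{done,retry,more}  (&→⊕)
    [done]
      ?Str ↦ !Str
        ⊕{stop,ack,ok} ↦ &{stop,ack,ok}  (internal→external)
          [stop]
            !Str ↦ ?Str
              dual(Y) = Y
          [ack]
            !Bool ↦ ?Bool
              dual(Y) = Y
          [ok]
            ⊕{stop,more} ↦ &{stop,more}  (internal→external)
              [stop]
                dual(Y) = Y
              [more]
                dual(Y) = Y
    [retry]
      !Unit ↦ ?Unit
        ⊕{done,err,ok} ↦ &{done,err,ok}  (internal→external)
          [done]
            &{ok,more,done} ↦ ⊕{ok,more,done}  (&→⊕)
              [ok]
                dual(Y) = Y
              [more]
                dual(Y) = Y
              [done]
                dual(Y) = Y
          [err]
            ?Str ↦ !Str
              dual(Y) = Y
          [ok]
            !Str ↦ ?Str
              dual(Y) = Y
    [more]
      ⊕{err,more,retry} ↦ &{err,more,retry}  (internal→external)
        [err]
          ⊕{ack,data} ↦ &{ack,data}  (internal→external)
            [ack]
              ?Int ↦ !Int
                dual(Y) = Y
            [data]
              &{stop,ack,done} ↦ ⊕{stop,ack,done}  (&→⊕)
                [stop]
                  dual(Y) = Y
                [ack]
                  dual(Y) = Y
                [done]
                  dual(Y) = Y
        [more]
          &{stop,ok} ↦ ⊕{stop,ok}  (&→⊕)
            [stop]
              &{stop,retry,ack} ↦ ⊕{stop,retry,ack}  (&→⊕)
                [stop]
                  dual(end) = end
                [retry]
                  dual(end) = end
                [ack]
                  dual(Y) = Y
            [ok]
              ⊕{ok,ack,err} ↦ &{ok,ack,err}  (internal→external)
                [ok]
                  dual(Y) = Y
                [ack]
                  dual(Y) = Y
                [err]
                  dual(Y) = Y
        [retry]
          &{data,stop,ok} ↦ ⊕{data,stop,ok}  (&→⊕)
            [data]
              ⊕{ack,ok,more} ↦ &{ack,ok,more}  (internal→external)
                [ack]
                  dual(Y) = Y
                [ok]
                  dual(Y) = Y
                [more]
                  dual(end) = end
            [stop]
              &{stop,retry,data} ↦ ⊕{stop,retry,data}  (&→⊕)
                [stop]
                  dual(end) = end
                [retry]
                  dual(Y) = Y
                [data]
                  dual(end) = end
            [ok]
              ?Int ↦ !Int
                dual(Y) = Y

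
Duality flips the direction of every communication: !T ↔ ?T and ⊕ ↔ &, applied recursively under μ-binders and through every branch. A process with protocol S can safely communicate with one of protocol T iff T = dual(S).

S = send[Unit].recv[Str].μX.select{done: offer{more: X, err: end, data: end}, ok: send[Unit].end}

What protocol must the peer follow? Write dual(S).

recv[Unit].send[Str].μX.offer{done: select{more: X, err: end, data: end}, ok: recv[Unit].end}

send[Unit] → recv[Unit]
  recv[Str] → send[Str]
    μX → μX  (rec unchanged)
      select{done,ok} → offer{done,ok}  (select→offer)
        case done:
          offer{more,err,data} → select{more,err,data}  (offer→select)
            case more:
              dual(X) = X
            case err:
              dual(end) = end
            case data:
              dual(end) = end
        case ok:
          send[Unit] → recv[Unit]
            dual(end) = end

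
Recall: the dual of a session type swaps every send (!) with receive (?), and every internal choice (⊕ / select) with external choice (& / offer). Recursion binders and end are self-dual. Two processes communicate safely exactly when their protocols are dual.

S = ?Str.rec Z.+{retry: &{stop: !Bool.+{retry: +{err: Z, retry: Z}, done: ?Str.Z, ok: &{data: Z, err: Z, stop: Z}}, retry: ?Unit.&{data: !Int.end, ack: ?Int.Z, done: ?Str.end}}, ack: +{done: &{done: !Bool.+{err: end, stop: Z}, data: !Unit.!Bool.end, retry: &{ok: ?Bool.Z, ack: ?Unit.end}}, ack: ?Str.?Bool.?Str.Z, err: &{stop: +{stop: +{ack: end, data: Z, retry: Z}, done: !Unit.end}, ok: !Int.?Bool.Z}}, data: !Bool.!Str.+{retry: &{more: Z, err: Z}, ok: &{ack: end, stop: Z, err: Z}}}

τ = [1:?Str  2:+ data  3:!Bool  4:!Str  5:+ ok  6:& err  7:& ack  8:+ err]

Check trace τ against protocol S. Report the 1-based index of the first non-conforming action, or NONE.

7

step 1: ?Str  ok  residual = rec Z.…
step 2: + data  ok  residual = !Bool.!Str.+{retry: &{more: rec Z.…, err: rec Z.…}, ok: &{ack: end, stop: rec Z.…, err: rec Z.…}}
step 3: !Bool  ok  residual = !Str.+{retry: &{more: rec Z.…, err: rec Z.…}, ok: &{ack: end, stop: rec Z.…, err: rec Z.…}}
step 4: !Str  ok  residual = +{retry: &{more: rec Z.…, err: rec Z.…}, ok: &{ack: end, stop: rec Z.…, err: rec Z.…}}
step 5: + ok  ok  residual = &{ack: end, stop: rec Z.…, err: rec Z.…}
step 6: & err  ok  residual = rec Z.…
step 7: got & ack, protocol expects + retry or + ack or + data  ✗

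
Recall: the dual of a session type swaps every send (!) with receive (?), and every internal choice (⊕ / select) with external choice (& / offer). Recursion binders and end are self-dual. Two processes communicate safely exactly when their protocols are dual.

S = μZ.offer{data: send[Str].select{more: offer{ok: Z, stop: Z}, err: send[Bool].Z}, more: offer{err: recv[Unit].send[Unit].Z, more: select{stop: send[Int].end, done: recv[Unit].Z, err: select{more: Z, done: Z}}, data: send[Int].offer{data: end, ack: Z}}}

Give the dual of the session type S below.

μZ ↦ μZ  (binder kept)
  offer{data,more} ↦ select{data,more}  (offer→select)
    [data]
      send[Str] ↦ recv[Str]
        select{more,err} ↦ offer{more,err}  (select→offer)
          [more]
            offer{ok,stop} ↦ select{ok,stop}  (offer→select)
              [ok]
                Z self-dual
              [stop]
                Z self-dual
          [err]
            send[Bool] ↦ recv[Bool]
              Z self-dual
    [more]
      offer{err,more,data} ↦ select{err,more,data}  (offer→select)
        [err]
          recv[Unit] ↦ send[Unit]
            send[Unit] ↦ recv[Unit]
              Z self-dual
        [more]
          select{stop,done,err} ↦ offer{stop,done,err}  (select→offer)
            [stop]
              send[Int] ↦ recv[Int]
                end self-dual
            [done]
              recv[Unit] ↦ send[Unit]
                Z self-dual
            [err]
              select{more,done} ↦ offer{more,done}  (select→offer)
                [more]
                  Z self-dual
                [done]
                  Z self-dual
        [data]
          send[Int] ↦ recv[Int]
            offer{data,ack} ↦ select{data,ack}  (offer→select)
              [data]
                end self-dual
              [ack]
                Z self-dual

μZ.select{data: recv[Str].offer{more: select{ok: Z, stop: Z}, err: recv[Bool].Z}, more: select{err: send[Unit].recv[Unit].Z, more: offer{stop: recv[Int].end, done: send[Unit].Z, err: offer{more: Z, done: Z}}, data: recv[Int].select{data: end, ack: Z}}}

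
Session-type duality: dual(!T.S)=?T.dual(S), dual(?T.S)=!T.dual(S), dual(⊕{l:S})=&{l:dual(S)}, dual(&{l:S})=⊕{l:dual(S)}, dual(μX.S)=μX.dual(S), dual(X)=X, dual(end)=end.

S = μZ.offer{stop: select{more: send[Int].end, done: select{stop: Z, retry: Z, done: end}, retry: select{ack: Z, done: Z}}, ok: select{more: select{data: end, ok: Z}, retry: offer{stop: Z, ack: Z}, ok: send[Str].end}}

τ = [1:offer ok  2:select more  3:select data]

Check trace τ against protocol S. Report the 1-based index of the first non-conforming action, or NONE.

NONE

@1 offer ok  match  now at select{more: select{data: end, ok: μZ.…}, retry: offer{stop: μZ.…, ack: μZ.…}, ok: send[Str].end}
@2 select more  match  now at select{data: end, ok: μZ.…}
@3 select data  match  now at end
all 3 steps conform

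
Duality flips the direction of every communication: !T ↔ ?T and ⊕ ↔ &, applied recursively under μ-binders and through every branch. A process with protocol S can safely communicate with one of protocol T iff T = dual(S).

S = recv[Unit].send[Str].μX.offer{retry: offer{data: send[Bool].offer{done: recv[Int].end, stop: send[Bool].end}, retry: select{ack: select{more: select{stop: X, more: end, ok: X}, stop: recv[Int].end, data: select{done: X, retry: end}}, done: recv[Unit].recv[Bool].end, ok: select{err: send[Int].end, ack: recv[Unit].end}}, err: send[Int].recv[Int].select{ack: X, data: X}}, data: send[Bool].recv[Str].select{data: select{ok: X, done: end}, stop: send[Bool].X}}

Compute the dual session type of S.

recv[Unit] → send[Unit]
  send[Str] → recv[Str]
    μX → μX  (μ self-dual)
      offer{retry,data} → select{retry,data}  (external→internal)
        • retry:
          offer{data,retry,err} → select{data,retry,err}  (external→internal)
            • data:
              send[Bool] → recv[Bool]
                offer{done,stop} → select{done,stop}  (external→internal)
                  • done:
                    recv[Int] → send[Int]
                      end self-dual
                  • stop:
                    send[Bool] → recv[Bool]
                      end self-dual
            • retry:
              select{ack,done,ok} → offer{ack,done,ok}  (select→offer)
                • ack:
                  select{more,stop,data} → offer{more,stop,data}  (select→offer)
                    • more:
                      select{stop,more,ok} → offer{stop,more,ok}  (select→offer)
                        • stop:
                          X self-dual
                        • more:
                          end self-dual
                        • ok:
                          X self-dual
                    • stop:
                      recv[Int] → send[Int]
                        end self-dual
                    • data:
                      select{done,retry} → offer{done,retry}  (select→offer)
                        • done:
                          X self-dual
                        • retry:
                          end self-dual
                • done:
                  recv[Unit] → send[Unit]
                    recv[Bool] → send[Bool]
                      end self-dual
                • ok:
                  select{err,ack} → offer{err,ack}  (select→offer)
                    • err:
                      send[Int] → recv[Int]
                        end self-dual
                    • ack:
                      recv[Unit] → send[Unit]
                        end self-dual
            • err:
              send[Int] → recv[Int]
                recv[Int] → send[Int]
                  select{ack,data} → offer{ack,data}  (select→offer)
                    • ack:
                      X self-dual
                    • data:
                      X self-dual
        • data:
          send[Bool] → recv[Bool]
            recv[Str] → send[Str]
              select{data,stop} → offer{data,stop}  (select→offer)
                • data:
                  select{ok,done} → offer{ok,done}  (select→offer)
                    • ok:
                      X self-dual
                    • done:
                      end self-dual
                • stop:
                  send[Bool] → recv[Bool]
                    X self-dual

send[Unit].recv[Str].μX.select{retry: select{data: recv[Bool].select{done: send[Int].end, stop: recv[Bool].end}, retry: offer{ack: offer{more: offer{stop: X, more: end, ok: X}, stop: send[Int].end, data: offer{done: X, retry: end}}, done: send[Unit].send[Bool].end, ok: offer{err: recv[Int].end, ack: send[Unit].end}}, err: recv[Int].send[Int].offer{ack: X, data: X}}, data: recv[Bool].send[Str].offer{data: offer{ok: X, done: end}, stop: recv[Bool].X}}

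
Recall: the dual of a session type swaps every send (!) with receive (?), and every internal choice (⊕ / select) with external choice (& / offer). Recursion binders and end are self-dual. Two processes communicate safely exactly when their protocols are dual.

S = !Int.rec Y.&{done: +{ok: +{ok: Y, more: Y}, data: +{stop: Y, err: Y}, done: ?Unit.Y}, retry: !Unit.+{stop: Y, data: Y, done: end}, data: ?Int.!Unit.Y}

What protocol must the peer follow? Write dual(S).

!Int = ?Int
  rec Y = rec Y  (rec unchanged)
    &{done,retry,data} = +{done,retry,data}  (external→internal)
      case done:
        +{ok,data,done} = &{ok,data,done}  (⊕→&)
          case ok:
            +{ok,more} = &{ok,more}  (⊕→&)
              case ok:
                Y ↦ Y
              case more:
                Y ↦ Y
          case data:
            +{stop,err} = &{stop,err}  (⊕→&)
              case stop:
                Y ↦ Y
              case err:
                Y ↦ Y
          case done:
            ?Unit = !Unit
              Y ↦ Y
      case retry:
        !Unit = ?Unit
          +{stop,data,done} = &{stop,data,done}  (⊕→&)
            case stop:
              Y ↦ Y
            case data:
              Y ↦ Y
            case done:
              end ↦ end
      case data:
        ?Int = !Int
          !Unit = ?Unit
            Y ↦ Y

?Int.rec Y.+{done: &{ok: &{ok: Y, more: Y}, data: &{stop: Y, err: Y}, done: !Unit.Y}, retry: ?Unit.&{stop: Y, data: Y, done: end}, data: !Int.?Unit.Y}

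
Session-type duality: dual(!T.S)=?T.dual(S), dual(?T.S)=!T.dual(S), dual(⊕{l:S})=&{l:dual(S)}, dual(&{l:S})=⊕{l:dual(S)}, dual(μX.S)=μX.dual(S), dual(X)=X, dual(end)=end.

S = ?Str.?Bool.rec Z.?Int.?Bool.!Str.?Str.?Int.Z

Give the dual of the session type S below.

!Str.!Bool.rec Z.!Int.!Bool.?Str.!Str.!Int.Z

?Str ↦ !Str
  ?Bool ↦ !Bool
    rec Z ↦ rec Z  (binder kept)
      ?Int ↦ !Int
        ?Bool ↦ !Bool
          !Str ↦ ?Str
            ?Str ↦ !Str
              ?Int ↦ !Int
                dual(Z) = Z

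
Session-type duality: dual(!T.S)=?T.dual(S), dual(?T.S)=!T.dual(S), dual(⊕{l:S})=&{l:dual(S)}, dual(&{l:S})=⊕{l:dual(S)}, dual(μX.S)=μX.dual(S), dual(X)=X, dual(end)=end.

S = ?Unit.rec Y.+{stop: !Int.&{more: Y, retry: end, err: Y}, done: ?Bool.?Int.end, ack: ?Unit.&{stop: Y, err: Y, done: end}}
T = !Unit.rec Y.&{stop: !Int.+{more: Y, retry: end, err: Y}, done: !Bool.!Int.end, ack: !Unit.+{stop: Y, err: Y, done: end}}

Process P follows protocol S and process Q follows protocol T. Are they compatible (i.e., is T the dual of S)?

?Unit ‖ !Unit  ✓
  rec Y ‖ rec Y  ✓ (binder kept)
    +{stop,done,ack} ‖ &{stop,done,ack}  ✓ labels match
      • stop:
        !Int ‖ !Int  ✗ same direction on both sides — not dual

NO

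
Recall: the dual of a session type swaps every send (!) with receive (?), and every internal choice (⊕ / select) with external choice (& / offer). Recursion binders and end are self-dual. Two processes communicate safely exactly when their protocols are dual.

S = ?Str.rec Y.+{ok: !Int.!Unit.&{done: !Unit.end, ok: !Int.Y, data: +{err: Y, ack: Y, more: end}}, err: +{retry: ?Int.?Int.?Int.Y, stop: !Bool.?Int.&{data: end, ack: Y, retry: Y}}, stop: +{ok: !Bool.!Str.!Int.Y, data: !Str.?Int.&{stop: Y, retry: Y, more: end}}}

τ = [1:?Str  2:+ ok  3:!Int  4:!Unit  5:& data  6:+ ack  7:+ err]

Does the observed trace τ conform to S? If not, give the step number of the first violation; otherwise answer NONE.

@1 ?Str  match  residual = rec Y.…
@2 + ok  match  residual = !Int.!Unit.&{done: !Unit.end, ok: !Int.rec Y.…, data: +{err: rec Y.…, ack: rec Y.…, more: end}}
@3 !Int  match  residual = !Unit.&{done: !Unit.end, ok: !Int.rec Y.…, data: +{err: rec Y.…, ack: rec Y.…, more: end}}
@4 !Unit  match  residual = &{done: !Unit.end, ok: !Int.rec Y.…, data: +{err: rec Y.…, ack: rec Y.…, more: end}}
@5 & data  match  residual = +{err: rec Y.…, ack: rec Y.…, more: end}
@6 + ack  match  residual = rec Y.…
@7 + err  match  residual = +{retry: ?Int.?Int.?Int.rec Y.…, stop: !Bool.?Int.&{data: end, ack: rec Y.…, retry: rec Y.…}}
τ conforms to S (length 7)

NONE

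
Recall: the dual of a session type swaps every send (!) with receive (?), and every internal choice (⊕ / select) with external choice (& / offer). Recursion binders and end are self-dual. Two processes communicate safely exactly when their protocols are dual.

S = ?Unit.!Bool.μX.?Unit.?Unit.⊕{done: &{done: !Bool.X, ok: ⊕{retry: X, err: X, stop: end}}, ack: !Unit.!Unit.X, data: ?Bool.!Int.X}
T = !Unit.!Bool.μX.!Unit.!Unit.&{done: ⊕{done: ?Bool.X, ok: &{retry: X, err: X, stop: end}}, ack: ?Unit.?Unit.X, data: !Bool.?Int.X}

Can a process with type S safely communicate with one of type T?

NO

?Unit ‖ !Unit  ✓
  !Bool ‖ !Bool  ✗ same direction on both sides — not dual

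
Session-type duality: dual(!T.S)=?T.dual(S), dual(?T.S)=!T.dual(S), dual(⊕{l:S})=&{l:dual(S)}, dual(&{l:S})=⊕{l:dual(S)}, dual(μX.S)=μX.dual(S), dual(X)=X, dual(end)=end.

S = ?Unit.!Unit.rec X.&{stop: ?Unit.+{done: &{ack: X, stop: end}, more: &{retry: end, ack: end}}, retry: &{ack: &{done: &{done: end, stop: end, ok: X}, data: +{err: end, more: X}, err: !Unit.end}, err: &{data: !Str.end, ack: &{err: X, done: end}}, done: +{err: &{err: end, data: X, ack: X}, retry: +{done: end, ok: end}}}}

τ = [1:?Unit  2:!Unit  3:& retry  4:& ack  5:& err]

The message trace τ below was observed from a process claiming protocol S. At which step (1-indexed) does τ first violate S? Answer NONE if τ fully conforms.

NONE

step 1: ?Unit  match  residual = !Unit.rec X.…
step 2: !Unit  match  residual = rec X.…
step 3: & retry  match  residual = &{ack: &{done: &{done: end, stop: end, ok: rec X.…}, data: +{err: end, more: rec X.…}, err: !Unit.end}, err: &{data: !Str.end, ack: &{err: rec X.…, done: end}}, done: +{err: &{err: end, data: rec X.…, ack: rec X.…}, retry: +{done: end, ok: end}}}
step 4: & ack  match  residual = &{done: &{done: end, stop: end, ok: rec X.…}, data: +{err: end, more: rec X.…}, err: !Unit.end}
step 5: & err  match  residual = !Unit.end
all 5 steps conform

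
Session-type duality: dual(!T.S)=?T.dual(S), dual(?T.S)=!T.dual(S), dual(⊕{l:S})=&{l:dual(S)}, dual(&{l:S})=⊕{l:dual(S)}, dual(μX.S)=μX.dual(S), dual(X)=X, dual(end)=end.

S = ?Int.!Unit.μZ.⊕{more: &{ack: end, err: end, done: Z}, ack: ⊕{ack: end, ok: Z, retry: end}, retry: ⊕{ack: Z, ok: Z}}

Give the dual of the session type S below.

?Int = !Int
  !Unit = ?Unit
    μZ = μZ  (binder kept)
      ⊕{more,ack,retry} = &{more,ack,retry}  (⊕→&)
        case more:
          &{ack,err,done} = ⊕{ack,err,done}  (external→internal)
            case ack:
              end ↦ end
            case err:
              end ↦ end
            case done:
              Z ↦ Z
        case ack:
          ⊕{ack,ok,retry} = &{ack,ok,retry}  (⊕→&)
            case ack:
              end ↦ end
            case ok:
              Z ↦ Z
            case retry:
              end ↦ end
        case retry:
          ⊕{ack,ok} = &{ack,ok}  (⊕→&)
            case ack:
              Z ↦ Z
            case ok:
              Z ↦ Z

!Int.?Unit.μZ.&{more: ⊕{ack: end, err: end, done: Z}, ack: &{ack: end, ok: Z, retry: end}, retry: &{ack: Z, ok: Z}}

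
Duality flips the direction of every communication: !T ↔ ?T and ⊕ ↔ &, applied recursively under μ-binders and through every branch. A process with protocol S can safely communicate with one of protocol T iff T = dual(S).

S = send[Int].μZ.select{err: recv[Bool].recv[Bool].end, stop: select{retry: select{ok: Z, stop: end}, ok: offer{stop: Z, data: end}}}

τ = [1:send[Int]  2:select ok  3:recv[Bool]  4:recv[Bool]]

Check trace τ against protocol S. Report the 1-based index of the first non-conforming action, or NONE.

2

[1] send[Int]  ✓  cont: μZ.…
[2] got select ok, protocol expects select err or select stop  ✗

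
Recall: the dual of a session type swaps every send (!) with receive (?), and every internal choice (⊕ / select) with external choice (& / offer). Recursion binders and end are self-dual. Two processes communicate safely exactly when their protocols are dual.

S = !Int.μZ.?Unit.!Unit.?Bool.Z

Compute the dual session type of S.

?Int.μZ.!Unit.?Unit.!Bool.Z

!Int → ?Int
  μZ → μZ  (binder kept)
    ?Unit → !Unit
      !Unit → ?Unit
        ?Bool → !Bool
          Z ↦ Z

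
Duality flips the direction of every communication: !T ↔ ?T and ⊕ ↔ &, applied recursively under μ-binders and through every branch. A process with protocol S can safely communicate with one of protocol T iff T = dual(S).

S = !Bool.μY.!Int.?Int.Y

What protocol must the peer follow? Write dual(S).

?Bool.μY.?Int.!Int.Y

!Bool = ?Bool
  μY = μY  (rec unchanged)
    !Int = ?Int
      ?Int = !Int
        Y ↦ Y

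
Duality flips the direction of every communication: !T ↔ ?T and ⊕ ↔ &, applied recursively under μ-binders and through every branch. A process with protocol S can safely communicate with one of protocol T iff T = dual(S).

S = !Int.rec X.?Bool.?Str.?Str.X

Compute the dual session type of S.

?Int.rec X.!Bool.!Str.!Str.X

!Int = ?Int
  rec X = rec X  (rec unchanged)
    ?Bool = !Bool
      ?Str = !Str
        ?Str = !Str
          X ↦ X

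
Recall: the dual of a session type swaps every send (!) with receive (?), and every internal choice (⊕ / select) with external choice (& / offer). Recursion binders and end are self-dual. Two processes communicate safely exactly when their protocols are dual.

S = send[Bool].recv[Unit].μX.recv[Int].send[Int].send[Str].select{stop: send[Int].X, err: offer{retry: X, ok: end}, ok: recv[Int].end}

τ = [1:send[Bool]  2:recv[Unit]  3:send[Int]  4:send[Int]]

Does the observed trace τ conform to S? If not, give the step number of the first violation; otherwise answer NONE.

3

@1 send[Bool]  match  now at recv[Unit].μX.…
@2 recv[Unit]  match  now at μX.…
@3 got send[Int], protocol expects recv[Int]  ✗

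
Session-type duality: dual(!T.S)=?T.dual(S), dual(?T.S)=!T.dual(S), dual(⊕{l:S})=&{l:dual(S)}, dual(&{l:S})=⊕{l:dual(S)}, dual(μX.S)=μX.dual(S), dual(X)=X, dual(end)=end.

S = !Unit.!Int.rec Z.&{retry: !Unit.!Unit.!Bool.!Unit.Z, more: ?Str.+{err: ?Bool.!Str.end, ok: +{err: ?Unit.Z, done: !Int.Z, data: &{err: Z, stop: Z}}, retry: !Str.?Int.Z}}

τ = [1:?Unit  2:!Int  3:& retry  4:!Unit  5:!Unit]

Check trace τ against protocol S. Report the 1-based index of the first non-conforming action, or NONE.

1

step 1: got ?Unit, protocol expects !Unit  ✗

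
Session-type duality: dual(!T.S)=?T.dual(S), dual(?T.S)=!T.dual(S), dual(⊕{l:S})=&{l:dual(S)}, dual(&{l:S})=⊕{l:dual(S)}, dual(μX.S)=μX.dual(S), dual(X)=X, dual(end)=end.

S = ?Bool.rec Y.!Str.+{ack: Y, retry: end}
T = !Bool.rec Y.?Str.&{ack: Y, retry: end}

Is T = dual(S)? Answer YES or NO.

?Bool vs !Bool  ok
  rec Y vs rec Y  ok (rec unchanged)
    !Str vs ?Str  ok
      +{ack,retry} vs &{ack,retry}  ok label sets agree
        case ack:
          Y vs Y  ok
        case retry:
          end vs end  ok

YES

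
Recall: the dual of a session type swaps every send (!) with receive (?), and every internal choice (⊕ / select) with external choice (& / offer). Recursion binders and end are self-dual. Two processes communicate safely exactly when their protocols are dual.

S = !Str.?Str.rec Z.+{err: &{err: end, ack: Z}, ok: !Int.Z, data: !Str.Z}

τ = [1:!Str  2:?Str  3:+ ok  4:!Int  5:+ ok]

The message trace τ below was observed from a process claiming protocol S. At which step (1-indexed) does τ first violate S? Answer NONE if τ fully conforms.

NONE

@1 !Str  match  residual = ?Str.rec Z.…
@2 ?Str  match  residual = rec Z.…
@3 + ok  match  residual = !Int.rec Z.…
@4 !Int  match  residual = rec Z.…
@5 + ok  match  residual = !Int.rec Z.…
all 5 steps conform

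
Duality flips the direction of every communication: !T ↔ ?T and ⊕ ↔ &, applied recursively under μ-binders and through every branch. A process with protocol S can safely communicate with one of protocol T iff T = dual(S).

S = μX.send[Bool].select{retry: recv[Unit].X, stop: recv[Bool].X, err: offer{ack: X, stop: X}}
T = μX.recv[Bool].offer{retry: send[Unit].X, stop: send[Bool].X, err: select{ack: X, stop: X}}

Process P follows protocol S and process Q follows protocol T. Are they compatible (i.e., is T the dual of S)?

μX ‖ μX  ok (μ self-dual)
  send[Bool] ‖ recv[Bool]  ok
    select{retry,stop,err} ‖ offer{retry,stop,err}  ok same labels
      [retry]
        recv[Unit] ‖ send[Unit]  ok
          X ‖ X  ok
      [stop]
        recv[Bool] ‖ send[Bool]  ok
          X ‖ X  ok
      [err]
        offer{ack,stop} ‖ select{ack,stop}  ok same labels
          [ack]
            X ‖ X  ok
          [stop]
            X ‖ X  ok

YES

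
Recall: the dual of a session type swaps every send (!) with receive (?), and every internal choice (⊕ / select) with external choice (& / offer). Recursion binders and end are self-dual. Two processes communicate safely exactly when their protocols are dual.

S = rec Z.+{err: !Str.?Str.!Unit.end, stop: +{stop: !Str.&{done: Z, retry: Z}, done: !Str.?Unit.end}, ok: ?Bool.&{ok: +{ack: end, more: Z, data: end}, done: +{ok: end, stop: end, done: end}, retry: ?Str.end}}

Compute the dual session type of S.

rec Z ↦ rec Z  (binder kept)
  +{err,stop,ok} ↦ &{err,stop,ok}  (select→offer)
    [err]
      !Str ↦ ?Str
        ?Str ↦ !Str
          !Unit ↦ ?Unit
            dual(end) = end
    [stop]
      +{stop,done} ↦ &{stop,done}  (select→offer)
        [stop]
          !Str ↦ ?Str
            &{done,retry} ↦ +{done,retry}  (external→internal)
              [done]
                dual(Z) = Z
              [retry]
                dual(Z) = Z
        [done]
          !Str ↦ ?Str
            ?Unit ↦ !Unit
              dual(end) = end
    [ok]
      ?Bool ↦ !Bool
        &{ok,done,retry} ↦ +{ok,done,retry}  (external→internal)
          [ok]
            +{ack,more,data} ↦ &{ack,more,data}  (select→offer)
              [ack]
                dual(end) = end
              [more]
                dual(Z) = Z
              [data]
                dual(end) = end
          [done]
            +{ok,stop,done} ↦ &{ok,stop,done}  (select→offer)
              [ok]
                dual(end) = end
              [stop]
                dual(end) = end
              [done]
                dual(end) = end
          [retry]
            ?Str ↦ !Str
              dual(end) = end

rec Z.&{err: ?Str.!Str.?Unit.end, stop: &{stop: ?Str.+{done: Z, retry: Z}, done: ?Str.!Unit.end}, ok: !Bool.+{ok: &{ack: end, more: Z, data: end}, done: &{ok: end, stop: end, done: end}, retry: !Str.end}}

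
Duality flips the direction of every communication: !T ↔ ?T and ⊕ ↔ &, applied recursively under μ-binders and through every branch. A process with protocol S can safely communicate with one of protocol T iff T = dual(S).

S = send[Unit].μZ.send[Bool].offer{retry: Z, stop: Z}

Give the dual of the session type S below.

send[Unit] → recv[Unit]
  μZ → μZ  (μ self-dual)
    send[Bool] → recv[Bool]
      offer{retry,stop} → select{retry,stop}  (&→⊕)
        [retry]
          Z ↦ Z
        [stop]
          Z ↦ Z

recv[Unit].μZ.recv[Bool].select{retry: Z, stop: Z}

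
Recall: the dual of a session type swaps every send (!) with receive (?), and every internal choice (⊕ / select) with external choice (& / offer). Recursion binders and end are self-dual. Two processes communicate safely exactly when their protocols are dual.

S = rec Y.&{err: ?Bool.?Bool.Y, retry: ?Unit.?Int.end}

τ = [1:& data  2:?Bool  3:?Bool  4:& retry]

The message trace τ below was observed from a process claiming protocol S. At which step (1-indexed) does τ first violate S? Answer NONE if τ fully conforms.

step 1: got & data, protocol expects & err or & retry  ✗

1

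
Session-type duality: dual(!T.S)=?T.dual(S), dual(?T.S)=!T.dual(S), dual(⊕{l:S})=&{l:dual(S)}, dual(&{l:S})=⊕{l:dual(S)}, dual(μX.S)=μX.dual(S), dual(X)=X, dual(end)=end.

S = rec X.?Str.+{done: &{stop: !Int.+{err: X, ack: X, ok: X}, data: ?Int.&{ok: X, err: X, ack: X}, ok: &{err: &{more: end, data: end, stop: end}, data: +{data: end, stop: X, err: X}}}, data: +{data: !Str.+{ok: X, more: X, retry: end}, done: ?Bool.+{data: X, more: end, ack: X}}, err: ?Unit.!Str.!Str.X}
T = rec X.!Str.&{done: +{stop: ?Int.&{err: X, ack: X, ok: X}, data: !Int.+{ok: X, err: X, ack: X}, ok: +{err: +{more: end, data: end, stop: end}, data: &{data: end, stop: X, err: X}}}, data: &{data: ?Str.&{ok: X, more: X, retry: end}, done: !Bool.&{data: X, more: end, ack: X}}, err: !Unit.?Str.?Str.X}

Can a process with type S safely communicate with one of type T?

YES

rec X ‖ rec X  ✓ (binder kept)
  ?Str ‖ !Str  ✓
    +{done,data,err} ‖ &{done,data,err}  ✓ same labels
      case done:
        &{stop,data,ok} ‖ +{stop,data,ok}  ✓ same labels
          case stop:
            !Int ‖ ?Int  ✓
              +{err,ack,ok} ‖ &{err,ack,ok}  ✓ same labels
                case err:
                  X ‖ X  ✓
                case ack:
                  X ‖ X  ✓
                case ok:
                  X ‖ X  ✓
          case data:
            ?Int ‖ !Int  ✓
              &{ok,err,ack} ‖ +{ok,err,ack}  ✓ same labels
                case ok:
                  X ‖ X  ✓
                case err:
                  X ‖ X  ✓
                case ack:
                  X ‖ X  ✓
          case ok:
            &{err,data} ‖ +{err,data}  ✓ same labels
              case err:
                &{more,data,stop} ‖ +{more,data,stop}  ✓ same labels
                  case more:
                    end ‖ end  ✓
                  case data:
                    end ‖ end  ✓
                  case stop:
                    end ‖ end  ✓
              case data:
                +{data,stop,err} ‖ &{data,stop,err}  ✓ same labels
                  case data:
                    end ‖ end  ✓
                  case stop:
                    X ‖ X  ✓
                  case err:
                    X ‖ X  ✓
      case data:
        +{data,done} ‖ &{data,done}  ✓ same labels
          case data:
            !Str ‖ ?Str  ✓
              +{ok,more,retry} ‖ &{ok,more,retry}  ✓ same labels
                case ok:
                  X ‖ X  ✓
                case more:
                  X ‖ X  ✓
                case retry:
                  end ‖ end  ✓
          case done:
            ?Bool ‖ !Bool  ✓
              +{data,more,ack} ‖ &{data,more,ack}  ✓ same labels
                case data:
                  X ‖ X  ✓
                case more:
                  end ‖ end  ✓
                case ack:
                  X ‖ X  ✓
      case err:
        ?Unit ‖ !Unit  ✓
          !Str ‖ ?Str  ✓
            !Str ‖ ?Str  ✓
              X ‖ X  ✓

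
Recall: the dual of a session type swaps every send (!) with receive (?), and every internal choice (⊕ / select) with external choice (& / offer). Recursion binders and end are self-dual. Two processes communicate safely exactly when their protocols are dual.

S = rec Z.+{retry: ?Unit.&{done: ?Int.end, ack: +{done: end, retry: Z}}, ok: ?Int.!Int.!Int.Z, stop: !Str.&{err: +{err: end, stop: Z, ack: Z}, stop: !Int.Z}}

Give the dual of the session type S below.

rec Z.&{retry: !Unit.+{done: !Int.end, ack: &{done: end, retry: Z}}, ok: !Int.?Int.?Int.Z, stop: ?Str.+{err: &{err: end, stop: Z, ack: Z}, stop: ?Int.Z}}

rec Z → rec Z  (μ self-dual)
  +{retry,ok,stop} → &{retry,ok,stop}  (internal→external)
    [retry]
      ?Unit → !Unit
        &{done,ack} → +{done,ack}  (offer→select)
          [done]
            ?Int → !Int
              end ↦ end
          [ack]
            +{done,retry} → &{done,retry}  (internal→external)
              [done]
                end ↦ end
              [retry]
                Z ↦ Z
    [ok]
      ?Int → !Int
        !Int → ?Int
          !Int → ?Int
            Z ↦ Z
    [stop]
      !Str → ?Str
        &{err,stop} → +{err,stop}  (offer→select)
          [err]
            +{err,stop,ack} → &{err,stop,ack}  (internal→external)
              [err]
                end ↦ end
              [stop]
                Z ↦ Z
              [ack]
                Z ↦ Z
          [stop]
            !Int → ?Int
              Z ↦ Z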